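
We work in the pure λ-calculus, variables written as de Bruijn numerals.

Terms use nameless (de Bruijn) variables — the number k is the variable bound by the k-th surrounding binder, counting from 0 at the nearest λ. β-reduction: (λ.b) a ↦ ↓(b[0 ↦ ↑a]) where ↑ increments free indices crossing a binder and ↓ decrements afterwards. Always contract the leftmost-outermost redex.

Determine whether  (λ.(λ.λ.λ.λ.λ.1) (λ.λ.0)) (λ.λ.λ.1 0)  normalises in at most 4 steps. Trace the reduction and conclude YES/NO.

Answer: YES — reaches normal form λ.λ.λ.λ.1 in 2 ≤ 4 steps

Working:
  start: (λ.(λ.λ.λ.λ.λ.1) (λ.λ.0)) (λ.λ.λ.1 0)
  step 1: (λ.λ.λ.λ.λ.1) (λ.λ.0)
  step 2: λ.λ.λ.λ.1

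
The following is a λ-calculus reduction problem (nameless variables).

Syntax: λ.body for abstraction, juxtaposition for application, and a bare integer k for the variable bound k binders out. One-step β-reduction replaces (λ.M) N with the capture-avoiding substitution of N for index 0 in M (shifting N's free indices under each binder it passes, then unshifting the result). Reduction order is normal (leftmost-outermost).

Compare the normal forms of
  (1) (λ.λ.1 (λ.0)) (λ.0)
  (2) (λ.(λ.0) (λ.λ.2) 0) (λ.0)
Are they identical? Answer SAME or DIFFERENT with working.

Term A:
  start: (λ.λ.1 (λ.0)) (λ.0)
  step 1: λ.(λ.0) (λ.0)
  step 2: λ.λ.0

Term B:
  start: (λ.(λ.0) (λ.λ.2) 0) (λ.0)
  step 1: (λ.0) (λ.λ.λ.0) (λ.0)
  step 2: (λ.λ.λ.0) (λ.0)
  step 3: λ.λ.0

Answer: SAME — A ⇓ λ.λ.0, B ⇓ λ.λ.0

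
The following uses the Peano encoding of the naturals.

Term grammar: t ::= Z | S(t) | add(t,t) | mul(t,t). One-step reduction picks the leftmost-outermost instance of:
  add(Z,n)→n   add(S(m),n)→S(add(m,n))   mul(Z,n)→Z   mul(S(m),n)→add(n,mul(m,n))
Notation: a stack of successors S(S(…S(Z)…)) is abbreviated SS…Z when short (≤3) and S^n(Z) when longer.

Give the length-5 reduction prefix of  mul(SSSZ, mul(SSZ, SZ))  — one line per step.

  start: mul(SSSZ, mul(SSZ, SZ))
  →1  add(mul(SSZ, SZ), mul(SSZ, mul(SSZ, SZ)))
  →2  add(add(SZ, mul(SZ, SZ)), mul(SSZ, mul(SSZ, SZ)))
  →3  add(S(add(Z, mul(SZ, SZ))), mul(SSZ, mul(SSZ, SZ)))
  →4  S(add(add(Z, mul(SZ, SZ)), mul(SSZ, mul(SSZ, SZ))))
  →5  S(add(mul(SZ, SZ), mul(SSZ, mul(SSZ, SZ))))

Answer: after 5 steps: S(add(mul(SZ, SZ), mul(SSZ, mul(SSZ, SZ))))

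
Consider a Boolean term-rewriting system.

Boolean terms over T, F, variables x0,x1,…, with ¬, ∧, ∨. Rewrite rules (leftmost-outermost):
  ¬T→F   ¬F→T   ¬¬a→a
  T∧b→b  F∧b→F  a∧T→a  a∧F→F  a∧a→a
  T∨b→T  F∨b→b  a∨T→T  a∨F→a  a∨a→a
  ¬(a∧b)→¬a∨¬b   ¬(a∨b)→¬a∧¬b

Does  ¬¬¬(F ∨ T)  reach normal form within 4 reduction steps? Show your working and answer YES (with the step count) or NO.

Answer: NO — after 4 steps the term is ¬T, not yet normal

Derivation:
  start: ¬¬¬(F ∨ T)
  [1] ¬(F ∨ T)
  [2] ¬F ∧ ¬T
  [3] T ∧ ¬T
  [4] ¬T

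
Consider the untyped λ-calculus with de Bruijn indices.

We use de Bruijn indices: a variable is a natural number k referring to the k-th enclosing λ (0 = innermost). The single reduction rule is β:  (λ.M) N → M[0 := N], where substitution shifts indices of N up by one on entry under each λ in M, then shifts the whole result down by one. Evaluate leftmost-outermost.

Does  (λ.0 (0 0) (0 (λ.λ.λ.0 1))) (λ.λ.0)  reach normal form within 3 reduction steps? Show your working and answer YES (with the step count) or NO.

Answer: NO — after 3 steps the term is (λ.λ.0) (λ.λ.λ.0 1), not yet normal

Working:
  start: (λ.0 (0 0) (0 (λ.λ.λ.0 1))) (λ.λ.0)
  step 1: (λ.λ.0) ((λ.λ.0) (λ.λ.0)) ((λ.λ.0) (λ.λ.λ.0 1))
  step 2: (λ.0) ((λ.λ.0) (λ.λ.λ.0 1))
  step 3: (λ.λ.0) (λ.λ.λ.0 1)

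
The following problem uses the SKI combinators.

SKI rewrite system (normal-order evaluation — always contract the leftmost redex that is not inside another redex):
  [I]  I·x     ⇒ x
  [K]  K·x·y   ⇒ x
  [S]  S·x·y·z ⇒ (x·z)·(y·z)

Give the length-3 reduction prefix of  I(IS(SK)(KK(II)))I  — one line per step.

  start: I(IS(SK)(KK(II)))I
  [1] IS(SK)(KK(II))I
  [2] S(SK)(KK(II))I
  [3] SKI(KK(II)I)

Answer: after 3 steps: SKI(KK(II)I)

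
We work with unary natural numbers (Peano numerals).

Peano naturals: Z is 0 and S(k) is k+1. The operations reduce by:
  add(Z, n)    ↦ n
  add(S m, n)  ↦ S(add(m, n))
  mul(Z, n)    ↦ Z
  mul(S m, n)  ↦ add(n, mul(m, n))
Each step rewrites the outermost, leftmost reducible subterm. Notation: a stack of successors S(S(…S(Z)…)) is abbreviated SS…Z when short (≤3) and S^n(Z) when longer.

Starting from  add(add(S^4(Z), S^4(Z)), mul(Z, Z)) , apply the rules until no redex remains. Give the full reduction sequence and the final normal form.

  start: add(add(S^4(Z), S^4(Z)), mul(Z, Z))
  [1] add(S(add(SSSZ, S^4(Z))), mul(Z, Z))
  [2] S(add(add(SSSZ, S^4(Z)), mul(Z, Z)))
  [3] S(add(S(add(SSZ, S^4(Z))), mul(Z, Z)))
  [4] S(S(add(add(SSZ, S^4(Z)), mul(Z, Z))))
  [5] S(S(add(S(add(SZ, S^4(Z))), mul(Z, Z))))
  [6] S(S(S(add(add(SZ, S^4(Z)), mul(Z, Z)))))
  [7] S(S(S(add(S(add(Z, S^4(Z))), mul(Z, Z)))))
  [8] S(S(S(S(add(add(Z, S^4(Z)), mul(Z, Z))))))
  [9] S(S(S(S(add(S^4(Z), mul(Z, Z))))))
  [10] S(S(S(S(S(add(SSSZ, mul(Z, Z)))))))
  [11] S(S(S(S(S(S(add(SSZ, mul(Z, Z))))))))
  [12] S(S(S(S(S(S(S(add(SZ, mul(Z, Z)))))))))
  [13] S(S(S(S(S(S(S(S(add(Z, mul(Z, Z))))))))))
  [14] S(S(S(S(S(S(S(S(mul(Z, Z)))))))))
  [15] S^8(Z)

Answer: normal form = S^8(Z)  (in 15 steps)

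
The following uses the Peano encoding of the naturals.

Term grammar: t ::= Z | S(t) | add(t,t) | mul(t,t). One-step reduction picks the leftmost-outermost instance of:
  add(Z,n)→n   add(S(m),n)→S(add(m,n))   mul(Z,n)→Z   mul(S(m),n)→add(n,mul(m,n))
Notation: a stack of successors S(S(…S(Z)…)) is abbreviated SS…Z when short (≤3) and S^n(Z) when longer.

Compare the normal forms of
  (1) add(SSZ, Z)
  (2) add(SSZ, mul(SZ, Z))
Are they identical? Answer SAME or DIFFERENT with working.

Answer: SAME — A ⇓ SSZ, B ⇓ SSZ

Working:
Term A:
  start: add(SSZ, Z)
  [1] S(add(SZ, Z))
  [2] S(S(add(Z, Z)))
  [3] SSZ

Term B:
  start: add(SSZ, mul(SZ, Z))
  [1] S(add(SZ, mul(SZ, Z)))
  [2] S(S(add(Z, mul(SZ, Z))))
  [3] S(S(mul(SZ, Z)))
  [4] S(S(add(Z, mul(Z, Z))))
  [5] S(S(mul(Z, Z)))
  [6] SSZ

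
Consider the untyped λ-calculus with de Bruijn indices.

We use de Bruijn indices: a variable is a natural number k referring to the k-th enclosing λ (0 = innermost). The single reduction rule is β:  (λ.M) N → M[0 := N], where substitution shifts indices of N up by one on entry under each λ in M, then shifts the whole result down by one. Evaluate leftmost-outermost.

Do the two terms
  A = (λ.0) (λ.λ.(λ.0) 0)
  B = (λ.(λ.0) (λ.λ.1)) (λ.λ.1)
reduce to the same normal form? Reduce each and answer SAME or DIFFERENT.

Term A:
  start: (λ.0) (λ.λ.(λ.0) 0)
  step 1: λ.λ.(λ.0) 0
  step 2: λ.λ.0

Term B:
  start: (λ.(λ.0) (λ.λ.1)) (λ.λ.1)
  step 1: (λ.0) (λ.λ.1)
  step 2: λ.λ.1

Answer: DIFFERENT — A ⇓ λ.λ.0, B ⇓ λ.λ.1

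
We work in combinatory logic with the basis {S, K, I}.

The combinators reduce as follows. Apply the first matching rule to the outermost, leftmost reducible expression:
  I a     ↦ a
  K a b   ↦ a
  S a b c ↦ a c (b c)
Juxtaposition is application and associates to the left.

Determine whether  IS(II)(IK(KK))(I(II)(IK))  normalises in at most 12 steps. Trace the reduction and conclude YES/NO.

Answer: YES — reaches normal form K(KK) in 10 ≤ 12 steps

Reduction:
  start: IS(II)(IK(KK))(I(II)(IK))
  step 1: S(II)(IK(KK))(I(II)(IK))
  step 2: II(I(II)(IK))(IK(KK)(I(II)(IK)))
  step 3: I(I(II)(IK))(IK(KK)(I(II)(IK)))
  step 4: I(II)(IK)(IK(KK)(I(II)(IK)))
  step 5: II(IK)(IK(KK)(I(II)(IK)))
  step 6: I(IK)(IK(KK)(I(II)(IK)))
  step 7: IK(IK(KK)(I(II)(IK)))
  step 8: K(IK(KK)(I(II)(IK)))
  step 9: K(K(KK)(I(II)(IK)))
  step 10: K(KK)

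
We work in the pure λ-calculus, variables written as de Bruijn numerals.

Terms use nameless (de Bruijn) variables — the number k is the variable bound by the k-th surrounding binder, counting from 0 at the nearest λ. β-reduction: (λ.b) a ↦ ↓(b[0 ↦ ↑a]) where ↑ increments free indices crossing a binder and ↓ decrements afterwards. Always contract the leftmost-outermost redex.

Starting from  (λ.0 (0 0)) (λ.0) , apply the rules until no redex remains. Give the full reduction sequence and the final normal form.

Answer: normal form = λ.0  (in 3 steps)

Reduction:
  start: (λ.0 (0 0)) (λ.0)
  [1] (λ.0) ((λ.0) (λ.0))
  [2] (λ.0) (λ.0)
  [3] λ.0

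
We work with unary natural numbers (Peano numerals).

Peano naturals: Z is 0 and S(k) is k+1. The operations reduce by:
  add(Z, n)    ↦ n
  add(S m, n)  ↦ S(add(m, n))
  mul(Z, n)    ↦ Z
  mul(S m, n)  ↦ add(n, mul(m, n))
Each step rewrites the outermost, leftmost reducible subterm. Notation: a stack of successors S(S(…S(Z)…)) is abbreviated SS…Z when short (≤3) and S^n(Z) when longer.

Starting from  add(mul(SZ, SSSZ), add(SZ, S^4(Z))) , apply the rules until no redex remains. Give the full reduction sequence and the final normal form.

  start: add(mul(SZ, SSSZ), add(SZ, S^4(Z)))
  [1] add(add(SSSZ, mul(Z, SSSZ)), add(SZ, S^4(Z)))
  [2] add(S(add(SSZ, mul(Z, SSSZ))), add(SZ, S^4(Z)))
  [3] S(add(add(SSZ, mul(Z, SSSZ)), add(SZ, S^4(Z))))
  [4] S(add(S(add(SZ, mul(Z, SSSZ))), add(SZ, S^4(Z))))
  [5] S(S(add(add(SZ, mul(Z, SSSZ)), add(SZ, S^4(Z)))))
  [6] S(S(add(S(add(Z, mul(Z, SSSZ))), add(SZ, S^4(Z)))))
  [7] S(S(S(add(add(Z, mul(Z, SSSZ)), add(SZ, S^4(Z))))))
  [8] S(S(S(add(mul(Z, SSSZ), add(SZ, S^4(Z))))))
  [9] S(S(S(add(Z, add(SZ, S^4(Z))))))
  [10] S(S(S(add(SZ, S^4(Z)))))
  [11] S(S(S(S(add(Z, S^4(Z))))))
  [12] S^8(Z)

Answer: normal form = S^8(Z)  (in 12 steps)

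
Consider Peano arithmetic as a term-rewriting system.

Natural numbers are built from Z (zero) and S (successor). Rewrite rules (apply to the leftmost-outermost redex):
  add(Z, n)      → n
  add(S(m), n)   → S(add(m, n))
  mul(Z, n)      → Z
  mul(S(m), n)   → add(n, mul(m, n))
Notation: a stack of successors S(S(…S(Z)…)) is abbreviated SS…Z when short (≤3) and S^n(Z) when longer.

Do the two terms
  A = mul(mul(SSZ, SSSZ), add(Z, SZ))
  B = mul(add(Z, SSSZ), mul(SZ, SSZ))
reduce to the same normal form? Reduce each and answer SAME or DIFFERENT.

Answer: SAME — A ⇓ S^6(Z), B ⇓ S^6(Z)

Derivation:
Term A:
  start: mul(mul(SSZ, SSSZ), add(Z, SZ))
  step 1: mul(add(SSSZ, mul(SZ, SSSZ)), add(Z, SZ))
  step 2: mul(S(add(SSZ, mul(SZ, SSSZ))), add(Z, SZ))
  step 3: add(add(Z, SZ), mul(add(SSZ, mul(SZ, SSSZ)), add(Z, SZ)))
  step 4: add(SZ, mul(add(SSZ, mul(SZ, SSSZ)), add(Z, SZ)))
  step 5: S(add(Z, mul(add(SSZ, mul(SZ, SSSZ)), add(Z, SZ))))
  step 6: S(mul(add(SSZ, mul(SZ, SSSZ)), add(Z, SZ)))
  step 7: S(mul(S(add(SZ, mul(SZ, SSSZ))), add(Z, SZ)))
  step 8: S(add(add(Z, SZ), mul(add(SZ, mul(SZ, SSSZ)), add(Z, SZ))))
  step 9: S(add(SZ, mul(add(SZ, mul(SZ, SSSZ)), add(Z, SZ))))
  step 10: S(S(add(Z, mul(add(SZ, mul(SZ, SSSZ)), add(Z, SZ)))))
  step 11: S(S(mul(add(SZ, mul(SZ, SSSZ)), add(Z, SZ))))
  step 12: S(S(mul(S(add(Z, mul(SZ, SSSZ))), add(Z, SZ))))
  step 13: S(S(add(add(Z, SZ), mul(add(Z, mul(SZ, SSSZ)), add(Z, SZ)))))
  step 14: S(S(add(SZ, mul(add(Z, mul(SZ, SSSZ)), add(Z, SZ)))))
  step 15: S(S(S(add(Z, mul(add(Z, mul(SZ, SSSZ)), add(Z, SZ))))))
  step 16: S(S(S(mul(add(Z, mul(SZ, SSSZ)), add(Z, SZ)))))
  step 17: S(S(S(mul(mul(SZ, SSSZ), add(Z, SZ)))))
  step 18: S(S(S(mul(add(SSSZ, mul(Z, SSSZ)), add(Z, SZ)))))
  step 19: S(S(S(mul(S(add(SSZ, mul(Z, SSSZ))), add(Z, SZ)))))
  step 20: S(S(S(add(add(Z, SZ), mul(add(SSZ, mul(Z, SSSZ)), add(Z, SZ))))))
  step 21: S(S(S(add(SZ, mul(add(SSZ, mul(Z, SSSZ)), add(Z, SZ))))))
  step 22: S(S(S(S(add(Z, mul(add(SSZ, mul(Z, SSSZ)), add(Z, SZ)))))))
  step 23: S(S(S(S(mul(add(SSZ, mul(Z, SSSZ)), add(Z, SZ))))))
  step 24: S(S(S(S(mul(S(add(SZ, mul(Z, SSSZ))), add(Z, SZ))))))
  step 25: S(S(S(S(add(add(Z, SZ), mul(add(SZ, mul(Z, SSSZ)), add(Z, SZ)))))))
  step 26: S(S(S(S(add(SZ, mul(add(SZ, mul(Z, SSSZ)), add(Z, SZ)))))))
  step 27: S(S(S(S(S(add(Z, mul(add(SZ, mul(Z, SSSZ)), add(Z, SZ))))))))
  step 28: S(S(S(S(S(mul(add(SZ, mul(Z, SSSZ)), add(Z, SZ)))))))
  step 29: S(S(S(S(S(mul(S(add(Z, mul(Z, SSSZ))), add(Z, SZ)))))))
  step 30: S(S(S(S(S(add(add(Z, SZ), mul(add(Z, mul(Z, SSSZ)), add(Z, SZ))))))))
  step 31: S(S(S(S(S(add(SZ, mul(add(Z, mul(Z, SSSZ)), add(Z, SZ))))))))
  step 32: S(S(S(S(S(S(add(Z, mul(add(Z, mul(Z, SSSZ)), add(Z, SZ)))))))))
  step 33: S(S(S(S(S(S(mul(add(Z, mul(Z, SSSZ)), add(Z, SZ))))))))
  step 34: S(S(S(S(S(S(mul(mul(Z, SSSZ), add(Z, SZ))))))))
  step 35: S(S(S(S(S(S(mul(Z, add(Z, SZ))))))))
  step 36: S^6(Z)

Term B:
  start: mul(add(Z, SSSZ), mul(SZ, SSZ))
  step 1: mul(SSSZ, mul(SZ, SSZ))
  step 2: add(mul(SZ, SSZ), mul(SSZ, mul(SZ, SSZ)))
  step 3: add(add(SSZ, mul(Z, SSZ)), mul(SSZ, mul(SZ, SSZ)))
  step 4: add(S(add(SZ, mul(Z, SSZ))), mul(SSZ, mul(SZ, SSZ)))
  step 5: S(add(add(SZ, mul(Z, SSZ)), mul(SSZ, mul(SZ, SSZ))))
  step 6: S(add(S(add(Z, mul(Z, SSZ))), mul(SSZ, mul(SZ, SSZ))))
  step 7: S(S(add(add(Z, mul(Z, SSZ)), mul(SSZ, mul(SZ, SSZ)))))
  step 8: S(S(add(mul(Z, SSZ), mul(SSZ, mul(SZ, SSZ)))))
  step 9: S(S(add(Z, mul(SSZ, mul(SZ, SSZ)))))
  step 10: S(S(mul(SSZ, mul(SZ, SSZ))))
  step 11: S(S(add(mul(SZ, SSZ), mul(SZ, mul(SZ, SSZ)))))
  step 12: S(S(add(add(SSZ, mul(Z, SSZ)), mul(SZ, mul(SZ, SSZ)))))
  step 13: S(S(add(S(add(SZ, mul(Z, SSZ))), mul(SZ, mul(SZ, SSZ)))))
  step 14: S(S(S(add(add(SZ, mul(Z, SSZ)), mul(SZ, mul(SZ, SSZ))))))
  step 15: S(S(S(add(S(add(Z, mul(Z, SSZ))), mul(SZ, mul(SZ, SSZ))))))
  step 16: S(S(S(S(add(add(Z, mul(Z, SSZ)), mul(SZ, mul(SZ, SSZ)))))))
  step 17: S(S(S(S(add(mul(Z, SSZ), mul(SZ, mul(SZ, SSZ)))))))
  step 18: S(S(S(S(add(Z, mul(SZ, mul(SZ, SSZ)))))))
  step 19: S(S(S(S(mul(SZ, mul(SZ, SSZ))))))
  step 20: S(S(S(S(add(mul(SZ, SSZ), mul(Z, mul(SZ, SSZ)))))))
  step 21: S(S(S(S(add(add(SSZ, mul(Z, SSZ)), mul(Z, mul(SZ, SSZ)))))))
  step 22: S(S(S(S(add(S(add(SZ, mul(Z, SSZ))), mul(Z, mul(SZ, SSZ)))))))
  step 23: S(S(S(S(S(add(add(SZ, mul(Z, SSZ)), mul(Z, mul(SZ, SSZ))))))))
  step 24: S(S(S(S(S(add(S(add(Z, mul(Z, SSZ))), mul(Z, mul(SZ, SSZ))))))))
  step 25: S(S(S(S(S(S(add(add(Z, mul(Z, SSZ)), mul(Z, mul(SZ, SSZ)))))))))
  step 26: S(S(S(S(S(S(add(mul(Z, SSZ), mul(Z, mul(SZ, SSZ)))))))))
  step 27: S(S(S(S(S(S(add(Z, mul(Z, mul(SZ, SSZ)))))))))
  step 28: S(S(S(S(S(S(mul(Z, mul(SZ, SSZ))))))))
  step 29: S^6(Z)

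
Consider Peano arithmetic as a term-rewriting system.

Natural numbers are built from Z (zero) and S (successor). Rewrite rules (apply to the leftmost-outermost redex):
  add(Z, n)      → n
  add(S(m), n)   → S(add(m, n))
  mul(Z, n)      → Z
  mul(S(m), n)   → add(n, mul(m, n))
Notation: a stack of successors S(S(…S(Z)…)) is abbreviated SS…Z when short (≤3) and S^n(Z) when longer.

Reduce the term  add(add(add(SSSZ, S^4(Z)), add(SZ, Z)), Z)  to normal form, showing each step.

Answer: normal form = S^8(Z)  (in 23 steps)

Reduction:
  start: add(add(add(SSSZ, S^4(Z)), add(SZ, Z)), Z)
  [1] add(add(S(add(SSZ, S^4(Z))), add(SZ, Z)), Z)
  [2] add(S(add(add(SSZ, S^4(Z)), add(SZ, Z))), Z)
  [3] S(add(add(add(SSZ, S^4(Z)), add(SZ, Z)), Z))
  [4] S(add(add(S(add(SZ, S^4(Z))), add(SZ, Z)), Z))
  [5] S(add(S(add(add(SZ, S^4(Z)), add(SZ, Z))), Z))
  [6] S(S(add(add(add(SZ, S^4(Z)), add(SZ, Z)), Z)))
  [7] S(S(add(add(S(add(Z, S^4(Z))), add(SZ, Z)), Z)))
  [8] S(S(add(S(add(add(Z, S^4(Z)), add(SZ, Z))), Z)))
  [9] S(S(S(add(add(add(Z, S^4(Z)), add(SZ, Z)), Z))))
  [10] S(S(S(add(add(S^4(Z), add(SZ, Z)), Z))))
  [11] S(S(S(add(S(add(SSSZ, add(SZ, Z))), Z))))
  [12] S(S(S(S(add(add(SSSZ, add(SZ, Z)), Z)))))
  [13] S(S(S(S(add(S(add(SSZ, add(SZ, Z))), Z)))))
  [14] S(S(S(S(S(add(add(SSZ, add(SZ, Z)), Z))))))
  [15] S(S(S(S(S(add(S(add(SZ, add(SZ, Z))), Z))))))
  [16] S(S(S(S(S(S(add(add(SZ, add(SZ, Z)), Z)))))))
  [17] S(S(S(S(S(S(add(S(add(Z, add(SZ, Z))), Z)))))))
  [18] S(S(S(S(S(S(S(add(add(Z, add(SZ, Z)), Z))))))))
  [19] S(S(S(S(S(S(S(add(add(SZ, Z), Z))))))))
  [20] S(S(S(S(S(S(S(add(S(add(Z, Z)), Z))))))))
  [21] S(S(S(S(S(S(S(S(add(add(Z, Z), Z)))))))))
  [22] S(S(S(S(S(S(S(S(add(Z, Z)))))))))
  [23] S^8(Z)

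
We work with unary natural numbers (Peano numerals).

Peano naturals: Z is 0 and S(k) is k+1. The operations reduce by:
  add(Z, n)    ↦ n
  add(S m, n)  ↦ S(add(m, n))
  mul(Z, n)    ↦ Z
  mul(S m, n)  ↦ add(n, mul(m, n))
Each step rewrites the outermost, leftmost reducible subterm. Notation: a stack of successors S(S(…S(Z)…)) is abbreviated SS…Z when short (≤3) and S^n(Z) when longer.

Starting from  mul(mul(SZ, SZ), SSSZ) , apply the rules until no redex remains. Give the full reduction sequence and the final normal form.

  start: mul(mul(SZ, SZ), SSSZ)
  →1  mul(add(SZ, mul(Z, SZ)), SSSZ)
  →2  mul(S(add(Z, mul(Z, SZ))), SSSZ)
  →3  add(SSSZ, mul(add(Z, mul(Z, SZ)), SSSZ))
  →4  S(add(SSZ, mul(add(Z, mul(Z, SZ)), SSSZ)))
  →5  S(S(add(SZ, mul(add(Z, mul(Z, SZ)), SSSZ))))
  →6  S(S(S(add(Z, mul(add(Z, mul(Z, SZ)), SSSZ)))))
  →7  S(S(S(mul(add(Z, mul(Z, SZ)), SSSZ))))
  →8  S(S(S(mul(mul(Z, SZ), SSSZ))))
  →9  S(S(S(mul(Z, SSSZ))))
  →10  SSSZ

Answer: normal form = SSSZ  (in 10 steps)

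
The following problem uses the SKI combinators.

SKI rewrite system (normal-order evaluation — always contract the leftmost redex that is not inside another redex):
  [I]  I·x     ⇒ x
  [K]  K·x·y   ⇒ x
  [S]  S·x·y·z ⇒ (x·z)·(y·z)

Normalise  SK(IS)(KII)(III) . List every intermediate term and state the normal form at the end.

  start: SK(IS)(KII)(III)
  →1  K(KII)(IS(KII))(III)
  →2  KII(III)
  →3  I(III)
  →4  III
  →5  II
  →6  I

Answer: normal form = I  (in 6 steps)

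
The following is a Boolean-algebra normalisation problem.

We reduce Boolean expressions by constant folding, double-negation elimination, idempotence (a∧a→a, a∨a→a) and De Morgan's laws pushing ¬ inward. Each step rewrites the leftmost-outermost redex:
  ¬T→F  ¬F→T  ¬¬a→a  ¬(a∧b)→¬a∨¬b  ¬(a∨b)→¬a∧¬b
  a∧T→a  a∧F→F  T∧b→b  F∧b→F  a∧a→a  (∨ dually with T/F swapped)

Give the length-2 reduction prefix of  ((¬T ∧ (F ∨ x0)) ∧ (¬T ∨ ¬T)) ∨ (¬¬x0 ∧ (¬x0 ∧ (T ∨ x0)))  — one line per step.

Answer: after 2 steps: (F ∧ (¬T ∨ ¬T)) ∨ (¬¬x0 ∧ (¬x0 ∧ (T ∨ x0)))

Reduction:
  start: ((¬T ∧ (F ∨ x0)) ∧ (¬T ∨ ¬T)) ∨ (¬¬x0 ∧ (¬x0 ∧ (T ∨ x0)))
  →1  ((F ∧ (F ∨ x0)) ∧ (¬T ∨ ¬T)) ∨ (¬¬x0 ∧ (¬x0 ∧ (T ∨ x0)))
  →2  (F ∧ (¬T ∨ ¬T)) ∨ (¬¬x0 ∧ (¬x0 ∧ (T ∨ x0)))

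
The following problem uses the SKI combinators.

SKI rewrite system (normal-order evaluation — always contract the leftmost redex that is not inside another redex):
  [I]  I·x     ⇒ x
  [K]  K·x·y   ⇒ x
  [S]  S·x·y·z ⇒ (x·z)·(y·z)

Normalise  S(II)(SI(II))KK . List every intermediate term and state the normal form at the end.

Answer: normal form = KK  (in 8 steps)

Working:
  start: S(II)(SI(II))KK
  step 1: IIK(SI(II)K)K
  step 2: IK(SI(II)K)K
  step 3: K(SI(II)K)K
  step 4: SI(II)K
  step 5: IK(IIK)
  step 6: K(IIK)
  step 7: K(IK)
  step 8: KK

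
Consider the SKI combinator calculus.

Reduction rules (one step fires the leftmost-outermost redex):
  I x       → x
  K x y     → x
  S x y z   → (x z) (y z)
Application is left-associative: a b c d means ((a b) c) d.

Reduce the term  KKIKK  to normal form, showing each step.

Answer: normal form = K  (in 2 steps)

Derivation:
  start: KKIKK
  →1  KKK
  →2  K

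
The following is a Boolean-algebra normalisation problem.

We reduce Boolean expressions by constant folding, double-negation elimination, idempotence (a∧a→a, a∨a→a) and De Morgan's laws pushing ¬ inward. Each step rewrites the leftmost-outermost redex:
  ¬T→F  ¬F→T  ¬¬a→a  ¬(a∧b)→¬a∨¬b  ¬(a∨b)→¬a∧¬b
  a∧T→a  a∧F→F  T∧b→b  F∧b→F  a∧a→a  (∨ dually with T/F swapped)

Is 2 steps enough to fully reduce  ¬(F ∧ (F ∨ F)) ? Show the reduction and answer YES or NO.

  start: ¬(F ∧ (F ∨ F))
  step 1: ¬F ∨ ¬(F ∨ F)
  step 2: T ∨ ¬(F ∨ F)

Answer: NO — after 2 steps the term is T ∨ ¬(F ∨ F), not yet normal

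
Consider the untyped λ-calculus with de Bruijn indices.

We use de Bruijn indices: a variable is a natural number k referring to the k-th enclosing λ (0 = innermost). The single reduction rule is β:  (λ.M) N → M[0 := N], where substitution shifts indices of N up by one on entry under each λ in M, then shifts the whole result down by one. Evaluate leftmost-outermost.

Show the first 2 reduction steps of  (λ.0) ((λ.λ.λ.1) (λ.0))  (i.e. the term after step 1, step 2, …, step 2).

  start: (λ.0) ((λ.λ.λ.1) (λ.0))
  step 1: (λ.λ.λ.1) (λ.0)
  step 2: λ.λ.1

Answer: after 2 steps: λ.λ.1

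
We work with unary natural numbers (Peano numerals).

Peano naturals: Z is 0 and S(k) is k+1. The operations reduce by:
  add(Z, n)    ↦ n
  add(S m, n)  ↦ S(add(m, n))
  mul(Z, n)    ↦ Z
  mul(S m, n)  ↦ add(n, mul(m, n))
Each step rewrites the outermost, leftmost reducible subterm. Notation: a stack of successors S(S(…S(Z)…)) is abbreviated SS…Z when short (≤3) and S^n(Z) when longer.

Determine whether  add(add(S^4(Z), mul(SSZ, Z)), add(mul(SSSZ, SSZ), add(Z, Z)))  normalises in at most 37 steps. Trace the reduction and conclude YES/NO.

Answer: YES — reaches normal form S^10(Z) in 36 ≤ 37 steps

Working:
  start: add(add(S^4(Z), mul(SSZ, Z)), add(mul(SSSZ, SSZ), add(Z, Z)))
  →1  add(S(add(SSSZ, mul(SSZ, Z))), add(mul(SSSZ, SSZ), add(Z, Z)))
  →2  S(add(add(SSSZ, mul(SSZ, Z)), add(mul(SSSZ, SSZ), add(Z, Z))))
  →3  S(add(S(add(SSZ, mul(SSZ, Z))), add(mul(SSSZ, SSZ), add(Z, Z))))
  →4  S(S(add(add(SSZ, mul(SSZ, Z)), add(mul(SSSZ, SSZ), add(Z, Z)))))
  →5  S(S(add(S(add(SZ, mul(SSZ, Z))), add(mul(SSSZ, SSZ), add(Z, Z)))))
  →6  S(S(S(add(add(SZ, mul(SSZ, Z)), add(mul(SSSZ, SSZ), add(Z, Z))))))
  →7  S(S(S(add(S(add(Z, mul(SSZ, Z))), add(mul(SSSZ, SSZ), add(Z, Z))))))
  →8  S(S(S(S(add(add(Z, mul(SSZ, Z)), add(mul(SSSZ, SSZ), add(Z, Z)))))))
  →9  S(S(S(S(add(mul(SSZ, Z), add(mul(SSSZ, SSZ), add(Z, Z)))))))
  →10  S(S(S(S(add(add(Z, mul(SZ, Z)), add(mul(SSSZ, SSZ), add(Z, Z)))))))
  →11  S(S(S(S(add(mul(SZ, Z), add(mul(SSSZ, SSZ), add(Z, Z)))))))
  →12  S(S(S(S(add(add(Z, mul(Z, Z)), add(mul(SSSZ, SSZ), add(Z, Z)))))))
  →13  S(S(S(S(add(mul(Z, Z), add(mul(SSSZ, SSZ), add(Z, Z)))))))
  →14  S(S(S(S(add(Z, add(mul(SSSZ, SSZ), add(Z, Z)))))))
  →15  S(S(S(S(add(mul(SSSZ, SSZ), add(Z, Z))))))
  →16  S(S(S(S(add(add(SSZ, mul(SSZ, SSZ)), add(Z, Z))))))
  →17  S(S(S(S(add(S(add(SZ, mul(SSZ, SSZ))), add(Z, Z))))))
  →18  S(S(S(S(S(add(add(SZ, mul(SSZ, SSZ)), add(Z, Z)))))))
  →19  S(S(S(S(S(add(S(add(Z, mul(SSZ, SSZ))), add(Z, Z)))))))
  →20  S(S(S(S(S(S(add(add(Z, mul(SSZ, SSZ)), add(Z, Z))))))))
  →21  S(S(S(S(S(S(add(mul(SSZ, SSZ), add(Z, Z))))))))
  →22  S(S(S(S(S(S(add(add(SSZ, mul(SZ, SSZ)), add(Z, Z))))))))
  →23  S(S(S(S(S(S(add(S(add(SZ, mul(SZ, SSZ))), add(Z, Z))))))))
  →24  S(S(S(S(S(S(S(add(add(SZ, mul(SZ, SSZ)), add(Z, Z)))))))))
  →25  S(S(S(S(S(S(S(add(S(add(Z, mul(SZ, SSZ))), add(Z, Z)))))))))
  →26  S(S(S(S(S(S(S(S(add(add(Z, mul(SZ, SSZ)), add(Z, Z))))))))))
  →27  S(S(S(S(S(S(S(S(add(mul(SZ, SSZ), add(Z, Z))))))))))
  →28  S(S(S(S(S(S(S(S(add(add(SSZ, mul(Z, SSZ)), add(Z, Z))))))))))
  →29  S(S(S(S(S(S(S(S(add(S(add(SZ, mul(Z, SSZ))), add(Z, Z))))))))))
  →30  S(S(S(S(S(S(S(S(S(add(add(SZ, mul(Z, SSZ)), add(Z, Z)))))))))))
  →31  S(S(S(S(S(S(S(S(S(add(S(add(Z, mul(Z, SSZ))), add(Z, Z)))))))))))
  →32  S(S(S(S(S(S(S(S(S(S(add(add(Z, mul(Z, SSZ)), add(Z, Z))))))))))))
  →33  S(S(S(S(S(S(S(S(S(S(add(mul(Z, SSZ), add(Z, Z))))))))))))
  →34  S(S(S(S(S(S(S(S(S(S(add(Z, add(Z, Z))))))))))))
  →35  S(S(S(S(S(S(S(S(S(S(add(Z, Z)))))))))))
  →36  S^10(Z)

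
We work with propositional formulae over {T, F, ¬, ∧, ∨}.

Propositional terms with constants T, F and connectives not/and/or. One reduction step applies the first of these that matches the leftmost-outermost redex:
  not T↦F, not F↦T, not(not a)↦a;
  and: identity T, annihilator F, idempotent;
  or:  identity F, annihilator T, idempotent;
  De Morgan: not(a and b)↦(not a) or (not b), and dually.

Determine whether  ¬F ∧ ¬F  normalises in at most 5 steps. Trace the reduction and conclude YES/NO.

  start: ¬F ∧ ¬F
  step 1: ¬F
  step 2: T

Answer: YES — reaches normal form T in 2 ≤ 5 steps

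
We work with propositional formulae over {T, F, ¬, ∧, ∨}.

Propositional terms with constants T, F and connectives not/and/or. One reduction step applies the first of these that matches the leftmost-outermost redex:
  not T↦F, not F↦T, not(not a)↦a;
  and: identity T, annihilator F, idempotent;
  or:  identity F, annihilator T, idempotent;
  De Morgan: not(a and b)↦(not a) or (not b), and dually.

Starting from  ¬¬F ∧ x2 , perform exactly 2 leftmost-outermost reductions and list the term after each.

Answer: after 2 steps: F

Working:
  start: ¬¬F ∧ x2
  →1  F ∧ x2
  →2  F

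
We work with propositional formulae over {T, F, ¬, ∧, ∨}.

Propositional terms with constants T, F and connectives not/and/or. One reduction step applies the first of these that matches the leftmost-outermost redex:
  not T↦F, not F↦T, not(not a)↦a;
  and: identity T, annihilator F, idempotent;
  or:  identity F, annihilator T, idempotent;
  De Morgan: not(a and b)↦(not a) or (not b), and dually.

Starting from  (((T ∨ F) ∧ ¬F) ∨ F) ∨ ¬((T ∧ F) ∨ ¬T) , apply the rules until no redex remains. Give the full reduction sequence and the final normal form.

  start: (((T ∨ F) ∧ ¬F) ∨ F) ∨ ¬((T ∧ F) ∨ ¬T)
  →1  ((T ∨ F) ∧ ¬F) ∨ ¬((T ∧ F) ∨ ¬T)
  →2  (T ∧ ¬F) ∨ ¬((T ∧ F) ∨ ¬T)
  →3  ¬F ∨ ¬((T ∧ F) ∨ ¬T)
  →4  T ∨ ¬((T ∧ F) ∨ ¬T)
  →5  T

Answer: normal form = T  (in 5 steps)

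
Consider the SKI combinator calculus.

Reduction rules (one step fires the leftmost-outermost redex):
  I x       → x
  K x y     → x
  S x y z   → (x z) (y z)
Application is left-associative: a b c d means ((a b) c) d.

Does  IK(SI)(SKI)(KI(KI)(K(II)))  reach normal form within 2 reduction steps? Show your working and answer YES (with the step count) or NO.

Answer: NO — after 2 steps the term is SI(KI(KI)(K(II))), not yet normal

Reduction:
  start: IK(SI)(SKI)(KI(KI)(K(II)))
  [1] K(SI)(SKI)(KI(KI)(K(II)))
  [2] SI(KI(KI)(K(II)))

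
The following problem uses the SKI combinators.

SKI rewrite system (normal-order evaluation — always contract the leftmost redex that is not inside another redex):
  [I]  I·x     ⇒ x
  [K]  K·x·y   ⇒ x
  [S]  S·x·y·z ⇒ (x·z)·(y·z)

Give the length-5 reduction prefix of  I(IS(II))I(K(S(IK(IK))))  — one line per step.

  start: I(IS(II))I(K(S(IK(IK))))
  [1] IS(II)I(K(S(IK(IK))))
  [2] S(II)I(K(S(IK(IK))))
  [3] II(K(S(IK(IK))))(I(K(S(IK(IK)))))
  [4] I(K(S(IK(IK))))(I(K(S(IK(IK)))))
  [5] K(S(IK(IK)))(I(K(S(IK(IK)))))

Answer: after 5 steps: K(S(IK(IK)))(I(K(S(IK(IK)))))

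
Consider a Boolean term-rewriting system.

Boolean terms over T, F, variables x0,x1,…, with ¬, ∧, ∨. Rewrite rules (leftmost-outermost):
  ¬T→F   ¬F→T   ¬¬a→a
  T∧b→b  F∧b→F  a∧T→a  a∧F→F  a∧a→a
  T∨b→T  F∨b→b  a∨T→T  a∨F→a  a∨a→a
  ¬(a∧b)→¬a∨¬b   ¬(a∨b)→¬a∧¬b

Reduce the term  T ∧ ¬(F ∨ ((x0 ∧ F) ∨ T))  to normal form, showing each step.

Answer: normal form = F  (in 10 steps)

Reduction:
  start: T ∧ ¬(F ∨ ((x0 ∧ F) ∨ T))
  →1  ¬(F ∨ ((x0 ∧ F) ∨ T))
  →2  ¬F ∧ ¬((x0 ∧ F) ∨ T)
  →3  T ∧ ¬((x0 ∧ F) ∨ T)
  →4  ¬((x0 ∧ F) ∨ T)
  →5  ¬(x0 ∧ F) ∧ ¬T
  →6  (¬x0 ∨ ¬F) ∧ ¬T
  →7  (¬x0 ∨ T) ∧ ¬T
  →8  T ∧ ¬T
  →9  ¬T
  →10  F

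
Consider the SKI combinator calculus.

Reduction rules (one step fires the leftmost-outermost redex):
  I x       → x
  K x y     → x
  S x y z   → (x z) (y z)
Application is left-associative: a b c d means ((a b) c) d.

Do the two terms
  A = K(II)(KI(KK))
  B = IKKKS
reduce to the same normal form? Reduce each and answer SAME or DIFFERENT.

Term A:
  start: K(II)(KI(KK))
  [1] II
  [2] I

Term B:
  start: IKKKS
  [1] KKKS
  [2] KS

Answer: DIFFERENT — A ⇓ I, B ⇓ KS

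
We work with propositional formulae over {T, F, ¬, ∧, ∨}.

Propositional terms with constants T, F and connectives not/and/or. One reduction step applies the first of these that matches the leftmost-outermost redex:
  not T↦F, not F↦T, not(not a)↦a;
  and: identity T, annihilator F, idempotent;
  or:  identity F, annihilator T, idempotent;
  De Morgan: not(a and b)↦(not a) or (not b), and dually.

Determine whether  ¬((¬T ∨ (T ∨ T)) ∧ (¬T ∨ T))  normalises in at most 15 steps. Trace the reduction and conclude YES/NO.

  start: ¬((¬T ∨ (T ∨ T)) ∧ (¬T ∨ T))
  [1] ¬(¬T ∨ (T ∨ T)) ∨ ¬(¬T ∨ T)
  [2] (¬¬T ∧ ¬(T ∨ T)) ∨ ¬(¬T ∨ T)
  [3] (T ∧ ¬(T ∨ T)) ∨ ¬(¬T ∨ T)
  [4] ¬(T ∨ T) ∨ ¬(¬T ∨ T)
  [5] (¬T ∧ ¬T) ∨ ¬(¬T ∨ T)
  [6] ¬T ∨ ¬(¬T ∨ T)
  [7] F ∨ ¬(¬T ∨ T)
  [8] ¬(¬T ∨ T)
  [9] ¬¬T ∧ ¬T
  [10] T ∧ ¬T
  [11] ¬T
  [12] F

Answer: YES — reaches normal form F in 12 ≤ 15 steps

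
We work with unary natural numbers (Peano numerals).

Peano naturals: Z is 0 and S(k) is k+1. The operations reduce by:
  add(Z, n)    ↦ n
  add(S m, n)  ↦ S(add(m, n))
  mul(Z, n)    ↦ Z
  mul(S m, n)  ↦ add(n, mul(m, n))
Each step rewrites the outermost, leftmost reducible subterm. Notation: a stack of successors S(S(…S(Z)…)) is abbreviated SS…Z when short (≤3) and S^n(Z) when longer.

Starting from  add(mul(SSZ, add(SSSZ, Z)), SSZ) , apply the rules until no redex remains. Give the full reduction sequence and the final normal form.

Answer: normal form = S^8(Z)  (in 26 steps)

Working:
  start: add(mul(SSZ, add(SSSZ, Z)), SSZ)
  step 1: add(add(add(SSSZ, Z), mul(SZ, add(SSSZ, Z))), SSZ)
  step 2: add(add(S(add(SSZ, Z)), mul(SZ, add(SSSZ, Z))), SSZ)
  step 3: add(S(add(add(SSZ, Z), mul(SZ, add(SSSZ, Z)))), SSZ)
  step 4: S(add(add(add(SSZ, Z), mul(SZ, add(SSSZ, Z))), SSZ))
  step 5: S(add(add(S(add(SZ, Z)), mul(SZ, add(SSSZ, Z))), SSZ))
  step 6: S(add(S(add(add(SZ, Z), mul(SZ, add(SSSZ, Z)))), SSZ))
  step 7: S(S(add(add(add(SZ, Z), mul(SZ, add(SSSZ, Z))), SSZ)))
  step 8: S(S(add(add(S(add(Z, Z)), mul(SZ, add(SSSZ, Z))), SSZ)))
  step 9: S(S(add(S(add(add(Z, Z), mul(SZ, add(SSSZ, Z)))), SSZ)))
  step 10: S(S(S(add(add(add(Z, Z), mul(SZ, add(SSSZ, Z))), SSZ))))
  step 11: S(S(S(add(add(Z, mul(SZ, add(SSSZ, Z))), SSZ))))
  step 12: S(S(S(add(mul(SZ, add(SSSZ, Z)), SSZ))))
  step 13: S(S(S(add(add(add(SSSZ, Z), mul(Z, add(SSSZ, Z))), SSZ))))
  step 14: S(S(S(add(add(S(add(SSZ, Z)), mul(Z, add(SSSZ, Z))), SSZ))))
  step 15: S(S(S(add(S(add(add(SSZ, Z), mul(Z, add(SSSZ, Z)))), SSZ))))
  step 16: S(S(S(S(add(add(add(SSZ, Z), mul(Z, add(SSSZ, Z))), SSZ)))))
  step 17: S(S(S(S(add(add(S(add(SZ, Z)), mul(Z, add(SSSZ, Z))), SSZ)))))
  step 18: S(S(S(S(add(S(add(add(SZ, Z), mul(Z, add(SSSZ, Z)))), SSZ)))))
  step 19: S(S(S(S(S(add(add(add(SZ, Z), mul(Z, add(SSSZ, Z))), SSZ))))))
  step 20: S(S(S(S(S(add(add(S(add(Z, Z)), mul(Z, add(SSSZ, Z))), SSZ))))))
  step 21: S(S(S(S(S(add(S(add(add(Z, Z), mul(Z, add(SSSZ, Z)))), SSZ))))))
  step 22: S(S(S(S(S(S(add(add(add(Z, Z), mul(Z, add(SSSZ, Z))), SSZ)))))))
  step 23: S(S(S(S(S(S(add(add(Z, mul(Z, add(SSSZ, Z))), SSZ)))))))
  step 24: S(S(S(S(S(S(add(mul(Z, add(SSSZ, Z)), SSZ)))))))
  step 25: S(S(S(S(S(S(add(Z, SSZ)))))))
  step 26: S^8(Z)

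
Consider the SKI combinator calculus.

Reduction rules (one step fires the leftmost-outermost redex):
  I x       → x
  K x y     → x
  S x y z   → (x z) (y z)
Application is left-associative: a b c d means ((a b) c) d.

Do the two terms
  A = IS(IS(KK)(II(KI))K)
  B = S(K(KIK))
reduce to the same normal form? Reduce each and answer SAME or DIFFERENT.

Answer: SAME — A ⇓ S(KI), B ⇓ S(KI)

Derivation:
Term A:
  start: IS(IS(KK)(II(KI))K)
  →1  S(IS(KK)(II(KI))K)
  →2  S(S(KK)(II(KI))K)
  →3  S(KKK(II(KI)K))
  →4  S(K(II(KI)K))
  →5  S(K(I(KI)K))
  →6  S(K(KIK))
  →7  S(KI)

Term B:
  start: S(K(KIK))
  →1  S(KI)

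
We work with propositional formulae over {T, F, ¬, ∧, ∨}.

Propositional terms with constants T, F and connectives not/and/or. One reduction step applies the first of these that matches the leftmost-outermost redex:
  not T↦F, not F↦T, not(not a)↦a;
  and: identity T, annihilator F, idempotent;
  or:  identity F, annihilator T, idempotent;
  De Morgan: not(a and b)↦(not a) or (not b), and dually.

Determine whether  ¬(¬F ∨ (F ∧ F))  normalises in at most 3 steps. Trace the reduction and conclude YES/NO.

Answer: YES — reaches normal form F in 3 ≤ 3 steps

Working:
  start: ¬(¬F ∨ (F ∧ F))
  →1  ¬¬F ∧ ¬(F ∧ F)
  →2  F ∧ ¬(F ∧ F)
  →3  F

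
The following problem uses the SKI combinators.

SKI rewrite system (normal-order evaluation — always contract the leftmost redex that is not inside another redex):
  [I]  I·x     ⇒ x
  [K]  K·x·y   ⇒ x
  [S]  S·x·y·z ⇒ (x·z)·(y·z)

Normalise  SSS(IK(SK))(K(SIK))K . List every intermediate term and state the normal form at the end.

Answer: normal form = K  (in 6 steps)

Reduction:
  start: SSS(IK(SK))(K(SIK))K
  [1] S(IK(SK))(S(IK(SK)))(K(SIK))K
  [2] IK(SK)(K(SIK))(S(IK(SK))(K(SIK)))K
  [3] K(SK)(K(SIK))(S(IK(SK))(K(SIK)))K
  [4] SK(S(IK(SK))(K(SIK)))K
  [5] KK(S(IK(SK))(K(SIK))K)
  [6] K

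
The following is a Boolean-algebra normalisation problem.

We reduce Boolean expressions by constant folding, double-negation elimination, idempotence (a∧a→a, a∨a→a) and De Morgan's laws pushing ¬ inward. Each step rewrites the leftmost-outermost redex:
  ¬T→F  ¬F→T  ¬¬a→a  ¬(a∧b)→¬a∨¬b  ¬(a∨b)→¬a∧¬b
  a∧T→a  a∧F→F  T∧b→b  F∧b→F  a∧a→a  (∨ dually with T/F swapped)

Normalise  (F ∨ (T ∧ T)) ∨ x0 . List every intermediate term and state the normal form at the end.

  start: (F ∨ (T ∧ T)) ∨ x0
  step 1: (T ∧ T) ∨ x0
  step 2: T ∨ x0
  step 3: T

Answer: normal form = T  (in 3 steps)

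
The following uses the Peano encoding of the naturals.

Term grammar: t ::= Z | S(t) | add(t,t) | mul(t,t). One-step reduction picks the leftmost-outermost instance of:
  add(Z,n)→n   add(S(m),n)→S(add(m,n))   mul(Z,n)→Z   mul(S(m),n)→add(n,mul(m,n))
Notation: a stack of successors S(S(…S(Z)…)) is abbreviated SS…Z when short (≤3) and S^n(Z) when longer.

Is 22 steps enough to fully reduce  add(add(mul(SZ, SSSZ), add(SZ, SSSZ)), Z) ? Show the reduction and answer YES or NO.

Answer: YES — reaches normal form S^7(Z) in 20 ≤ 22 steps

Reduction:
  start: add(add(mul(SZ, SSSZ), add(SZ, SSSZ)), Z)
  [1] add(add(add(SSSZ, mul(Z, SSSZ)), add(SZ, SSSZ)), Z)
  [2] add(add(S(add(SSZ, mul(Z, SSSZ))), add(SZ, SSSZ)), Z)
  [3] add(S(add(add(SSZ, mul(Z, SSSZ)), add(SZ, SSSZ))), Z)
  [4] S(add(add(add(SSZ, mul(Z, SSSZ)), add(SZ, SSSZ)), Z))
  [5] S(add(add(S(add(SZ, mul(Z, SSSZ))), add(SZ, SSSZ)), Z))
  [6] S(add(S(add(add(SZ, mul(Z, SSSZ)), add(SZ, SSSZ))), Z))
  [7] S(S(add(add(add(SZ, mul(Z, SSSZ)), add(SZ, SSSZ)), Z)))
  [8] S(S(add(add(S(add(Z, mul(Z, SSSZ))), add(SZ, SSSZ)), Z)))
  [9] S(S(add(S(add(add(Z, mul(Z, SSSZ)), add(SZ, SSSZ))), Z)))
  [10] S(S(S(add(add(add(Z, mul(Z, SSSZ)), add(SZ, SSSZ)), Z))))
  [11] S(S(S(add(add(mul(Z, SSSZ), add(SZ, SSSZ)), Z))))
  [12] S(S(S(add(add(Z, add(SZ, SSSZ)), Z))))
  [13] S(S(S(add(add(SZ, SSSZ), Z))))
  [14] S(S(S(add(S(add(Z, SSSZ)), Z))))
  [15] S(S(S(S(add(add(Z, SSSZ), Z)))))
  [16] S(S(S(S(add(SSSZ, Z)))))
  [17] S(S(S(S(S(add(SSZ, Z))))))
  [18] S(S(S(S(S(S(add(SZ, Z)))))))
  [19] S(S(S(S(S(S(S(add(Z, Z))))))))
  [20] S^7(Z)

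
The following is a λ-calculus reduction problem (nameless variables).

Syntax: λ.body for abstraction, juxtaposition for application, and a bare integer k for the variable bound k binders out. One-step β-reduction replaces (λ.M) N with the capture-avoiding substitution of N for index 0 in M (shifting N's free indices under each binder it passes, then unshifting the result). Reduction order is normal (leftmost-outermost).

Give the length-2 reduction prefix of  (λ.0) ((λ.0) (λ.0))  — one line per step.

Answer: after 2 steps: λ.0

Reduction:
  start: (λ.0) ((λ.0) (λ.0))
  [1] (λ.0) (λ.0)
  [2] λ.0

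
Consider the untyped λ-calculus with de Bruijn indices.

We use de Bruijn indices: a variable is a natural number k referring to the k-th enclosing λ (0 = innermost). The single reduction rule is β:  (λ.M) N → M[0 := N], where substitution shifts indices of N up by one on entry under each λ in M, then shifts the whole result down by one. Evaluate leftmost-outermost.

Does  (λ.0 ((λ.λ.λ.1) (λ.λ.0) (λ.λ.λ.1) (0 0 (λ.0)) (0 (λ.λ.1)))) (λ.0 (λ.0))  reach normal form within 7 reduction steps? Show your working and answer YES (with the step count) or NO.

  start: (λ.0 ((λ.λ.λ.1) (λ.λ.0) (λ.λ.λ.1) (0 0 (λ.0)) (0 (λ.λ.1)))) (λ.0 (λ.0))
  step 1: (λ.0 (λ.0)) ((λ.λ.λ.1) (λ.λ.0) (λ.λ.λ.1) ((λ.0 (λ.0)) (λ.0 (λ.0)) (λ.0)) ((λ.0 (λ.0)) (λ.λ.1)))
  step 2: (λ.λ.λ.1) (λ.λ.0) (λ.λ.λ.1) ((λ.0 (λ.0)) (λ.0 (λ.0)) (λ.0)) ((λ.0 (λ.0)) (λ.λ.1)) (λ.0)
  step 3: (λ.λ.1) (λ.λ.λ.1) ((λ.0 (λ.0)) (λ.0 (λ.0)) (λ.0)) ((λ.0 (λ.0)) (λ.λ.1)) (λ.0)
  step 4: (λ.λ.λ.λ.1) ((λ.0 (λ.0)) (λ.0 (λ.0)) (λ.0)) ((λ.0 (λ.0)) (λ.λ.1)) (λ.0)
  step 5: (λ.λ.λ.1) ((λ.0 (λ.0)) (λ.λ.1)) (λ.0)
  step 6: (λ.λ.1) (λ.0)
  step 7: λ.λ.0

Answer: YES — reaches normal form λ.λ.0 in 7 ≤ 7 steps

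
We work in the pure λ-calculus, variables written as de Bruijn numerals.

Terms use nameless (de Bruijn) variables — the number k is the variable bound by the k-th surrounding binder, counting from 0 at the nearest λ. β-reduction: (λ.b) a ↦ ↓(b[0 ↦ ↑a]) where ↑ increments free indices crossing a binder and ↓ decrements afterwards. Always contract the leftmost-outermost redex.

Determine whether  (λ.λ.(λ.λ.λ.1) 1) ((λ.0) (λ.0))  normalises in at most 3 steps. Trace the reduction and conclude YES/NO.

Answer: YES — reaches normal form λ.λ.λ.1 in 2 ≤ 3 steps

Derivation:
  start: (λ.λ.(λ.λ.λ.1) 1) ((λ.0) (λ.0))
  step 1: λ.(λ.λ.λ.1) ((λ.0) (λ.0))
  step 2: λ.λ.λ.1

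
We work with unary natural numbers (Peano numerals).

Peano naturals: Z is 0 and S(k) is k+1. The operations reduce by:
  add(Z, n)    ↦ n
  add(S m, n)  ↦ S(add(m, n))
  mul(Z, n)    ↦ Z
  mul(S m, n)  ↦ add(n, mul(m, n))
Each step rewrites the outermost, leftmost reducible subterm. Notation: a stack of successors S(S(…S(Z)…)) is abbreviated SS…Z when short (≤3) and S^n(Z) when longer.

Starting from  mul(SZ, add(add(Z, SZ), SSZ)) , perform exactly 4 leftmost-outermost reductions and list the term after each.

Answer: after 4 steps: S(add(add(Z, SSZ), mul(Z, add(add(Z, SZ), SSZ))))

Working:
  start: mul(SZ, add(add(Z, SZ), SSZ))
  [1] add(add(add(Z, SZ), SSZ), mul(Z, add(add(Z, SZ), SSZ)))
  [2] add(add(SZ, SSZ), mul(Z, add(add(Z, SZ), SSZ)))
  [3] add(S(add(Z, SSZ)), mul(Z, add(add(Z, SZ), SSZ)))
  [4] S(add(add(Z, SSZ), mul(Z, add(add(Z, SZ), SSZ))))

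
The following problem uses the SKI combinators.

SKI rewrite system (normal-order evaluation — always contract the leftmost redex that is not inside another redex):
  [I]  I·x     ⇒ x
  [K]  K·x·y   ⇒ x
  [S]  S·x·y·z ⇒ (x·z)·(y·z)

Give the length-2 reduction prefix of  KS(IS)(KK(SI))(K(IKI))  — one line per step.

Answer: after 2 steps: SK(K(IKI))

Working:
  start: KS(IS)(KK(SI))(K(IKI))
  [1] S(KK(SI))(K(IKI))
  [2] SK(K(IKI))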